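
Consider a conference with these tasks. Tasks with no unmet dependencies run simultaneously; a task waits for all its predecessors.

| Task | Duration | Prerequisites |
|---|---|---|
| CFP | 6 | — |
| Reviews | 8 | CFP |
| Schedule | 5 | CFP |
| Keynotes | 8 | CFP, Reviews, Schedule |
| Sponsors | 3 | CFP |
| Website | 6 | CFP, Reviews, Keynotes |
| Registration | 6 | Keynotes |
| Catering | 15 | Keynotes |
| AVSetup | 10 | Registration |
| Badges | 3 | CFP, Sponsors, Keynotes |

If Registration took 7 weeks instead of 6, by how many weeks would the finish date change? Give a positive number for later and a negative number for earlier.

Critical path before the change: CFP→Reviews→Keynotes→Registration→AVSetup = 6+8+8+6+10 = 38 giving 38 weeks.
Registration is on the critical path; changing it to 7 makes that path 39 weeks.
No other chain overtakes it, so the finish is 39 weeks.
Change in finish: 39 − 38 = +1 weeks.

1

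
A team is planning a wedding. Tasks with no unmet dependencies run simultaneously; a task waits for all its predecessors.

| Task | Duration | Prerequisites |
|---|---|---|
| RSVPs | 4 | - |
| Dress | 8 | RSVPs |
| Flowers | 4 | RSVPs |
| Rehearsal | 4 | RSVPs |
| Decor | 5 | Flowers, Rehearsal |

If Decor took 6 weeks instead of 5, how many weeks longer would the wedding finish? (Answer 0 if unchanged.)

Actual critical path: RSVPs→Flowers→Decor = 4+4+5 = 13 ⇒ 13 weeks.
Since Decor is critical, the +1 change carries straight to that chain (now 14 weeks).
No other chain overtakes it, so the finish is 14 weeks.
Change in finish: 14 − 13 = +1 weeks.

1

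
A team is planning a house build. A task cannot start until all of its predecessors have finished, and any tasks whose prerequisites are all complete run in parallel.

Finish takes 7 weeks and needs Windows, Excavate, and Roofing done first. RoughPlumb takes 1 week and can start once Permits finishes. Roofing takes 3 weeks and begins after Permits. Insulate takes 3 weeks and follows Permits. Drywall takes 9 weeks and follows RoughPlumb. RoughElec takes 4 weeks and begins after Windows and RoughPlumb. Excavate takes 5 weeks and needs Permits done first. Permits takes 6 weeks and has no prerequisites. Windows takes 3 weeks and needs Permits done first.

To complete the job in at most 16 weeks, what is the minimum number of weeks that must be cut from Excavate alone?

2

Current finish: 18 weeks; target: 16.
Excavate is on every critical path, so each week cut from Excavate cuts the finish by one (this holds down to a finish of 16).
Need 18 − 16 = 2 weeks off Excavate → Excavate becomes 3 weeks, finish becomes 16.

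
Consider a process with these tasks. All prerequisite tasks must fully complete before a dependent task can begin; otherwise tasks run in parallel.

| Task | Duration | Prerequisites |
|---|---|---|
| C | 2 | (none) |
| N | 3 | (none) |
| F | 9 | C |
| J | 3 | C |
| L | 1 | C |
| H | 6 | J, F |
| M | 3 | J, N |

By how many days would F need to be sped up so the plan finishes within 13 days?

Current finish: 17 days; target: 13.
F is on every critical path, so each day cut from F cuts the finish by one (this holds down to a finish of 11).
Need 17 − 13 = 4 days off F → F becomes 5 days, finish becomes 13.

4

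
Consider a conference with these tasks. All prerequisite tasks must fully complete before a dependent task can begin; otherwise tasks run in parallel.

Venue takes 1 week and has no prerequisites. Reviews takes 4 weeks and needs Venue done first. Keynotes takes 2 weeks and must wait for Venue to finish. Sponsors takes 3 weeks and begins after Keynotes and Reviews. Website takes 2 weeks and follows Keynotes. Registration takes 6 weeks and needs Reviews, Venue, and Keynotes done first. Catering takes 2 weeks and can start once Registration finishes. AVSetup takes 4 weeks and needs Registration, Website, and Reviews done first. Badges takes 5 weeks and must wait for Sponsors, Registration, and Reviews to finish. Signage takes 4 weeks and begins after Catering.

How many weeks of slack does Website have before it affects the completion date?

Venue→Reviews→Registration→Catering→Signage = 1+4+6+2+4 = 17 sets the makespan at 17 weeks.
Longest path through Website: 9 weeks (earliest finish 5, latest finish 13).
So Website can slip 13 − 5 = 8 weeks.

8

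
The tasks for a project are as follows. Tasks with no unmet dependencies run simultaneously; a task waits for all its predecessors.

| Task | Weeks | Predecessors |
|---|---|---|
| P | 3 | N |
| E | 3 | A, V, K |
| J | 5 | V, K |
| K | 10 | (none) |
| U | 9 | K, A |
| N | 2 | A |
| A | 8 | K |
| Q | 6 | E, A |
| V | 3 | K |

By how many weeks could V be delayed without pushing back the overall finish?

Critical path: K→A→E→Q = 10+8+3+6 = 27, so the finish is 27 weeks.
Longest path through V: 22 weeks (earliest finish 13, latest finish 18).
So V can slip 18 − 13 = 5 weeks.

5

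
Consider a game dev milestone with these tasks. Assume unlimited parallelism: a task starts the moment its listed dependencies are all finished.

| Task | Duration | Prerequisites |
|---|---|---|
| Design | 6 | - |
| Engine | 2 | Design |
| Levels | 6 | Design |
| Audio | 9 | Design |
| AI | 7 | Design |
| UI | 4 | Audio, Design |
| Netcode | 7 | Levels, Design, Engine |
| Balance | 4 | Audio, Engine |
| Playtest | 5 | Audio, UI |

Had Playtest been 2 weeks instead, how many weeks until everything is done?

21

Baseline: Design→Audio→UI→Playtest = 6+9+4+5 = 24 → 24 weeks.
Playtest is on the critical path; changing it to 2 makes that path 21 weeks.
That remains the longest chain; total 21 weeks.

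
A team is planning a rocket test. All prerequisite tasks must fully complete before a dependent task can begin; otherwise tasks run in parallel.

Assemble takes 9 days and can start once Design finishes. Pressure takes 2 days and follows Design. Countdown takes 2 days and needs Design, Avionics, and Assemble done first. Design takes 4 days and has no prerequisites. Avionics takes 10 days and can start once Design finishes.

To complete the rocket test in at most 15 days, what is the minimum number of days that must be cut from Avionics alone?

1

Current finish: 16 days; target: 15.
Avionics is on every critical path, so each day cut from Avionics cuts the finish by one (this holds down to a finish of 15).
Need 16 − 15 = 1 day off Avionics → Avionics becomes 9 days, finish becomes 15.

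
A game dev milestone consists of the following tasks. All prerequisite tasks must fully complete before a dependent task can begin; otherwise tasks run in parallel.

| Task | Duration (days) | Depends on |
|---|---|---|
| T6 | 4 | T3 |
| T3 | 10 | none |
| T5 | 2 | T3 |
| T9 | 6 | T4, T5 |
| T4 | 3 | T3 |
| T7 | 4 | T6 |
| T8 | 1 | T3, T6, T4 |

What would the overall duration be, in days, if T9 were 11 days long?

Baseline: T3→T4→T9 = 10+3+6 = 19 → 19 days.
Since T9 is critical, the +5 change carries straight to that chain (now 24 days).
No other chain overtakes it, so the finish is 24 days.

24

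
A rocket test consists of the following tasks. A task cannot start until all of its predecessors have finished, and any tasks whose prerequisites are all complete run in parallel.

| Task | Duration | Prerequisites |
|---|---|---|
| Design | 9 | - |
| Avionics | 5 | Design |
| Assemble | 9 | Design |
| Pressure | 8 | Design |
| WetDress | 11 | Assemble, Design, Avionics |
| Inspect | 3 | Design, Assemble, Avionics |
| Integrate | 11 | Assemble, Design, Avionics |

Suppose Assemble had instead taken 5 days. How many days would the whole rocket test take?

25

As given, the longest chain is Design→Assemble→WetDress = 9+9+11 = 29, so the finish is 29 days.
Since Assemble is critical, the -4 change carries straight to that chain (now 25 days).
Now Design→Avionics→WetDress = 9+5+11 = 25 is longest, so the finish becomes 25 days.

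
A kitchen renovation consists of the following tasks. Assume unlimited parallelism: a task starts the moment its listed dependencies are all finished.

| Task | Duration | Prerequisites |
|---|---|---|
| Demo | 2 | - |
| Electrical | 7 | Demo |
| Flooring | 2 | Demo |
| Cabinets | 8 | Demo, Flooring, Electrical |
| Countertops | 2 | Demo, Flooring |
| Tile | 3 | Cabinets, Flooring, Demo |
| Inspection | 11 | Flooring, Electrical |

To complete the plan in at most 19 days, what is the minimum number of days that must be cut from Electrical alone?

Current finish: 20 days; target: 19.
Electrical is on every critical path, so each day cut from Electrical cuts the finish by one (this holds down to a finish of 15).
Need 20 − 19 = 1 day off Electrical → Electrical becomes 6 days, finish becomes 19.

1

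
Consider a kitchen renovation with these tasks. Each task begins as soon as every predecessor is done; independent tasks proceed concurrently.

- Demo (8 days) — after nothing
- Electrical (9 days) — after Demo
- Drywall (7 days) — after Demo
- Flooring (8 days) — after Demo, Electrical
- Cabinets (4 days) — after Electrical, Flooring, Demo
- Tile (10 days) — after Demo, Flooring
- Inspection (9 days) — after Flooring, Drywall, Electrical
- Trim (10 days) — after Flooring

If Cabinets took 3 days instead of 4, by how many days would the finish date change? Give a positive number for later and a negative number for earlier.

0

Actual critical path: Demo→Electrical→Flooring→Tile = 8+9+8+10 = 35 ⇒ 35 days.
Cabinets has 6 days of float (longest path through it is 29).
That remains the longest chain; total 35 days.
Change in finish: 35 − 35 = +0 days.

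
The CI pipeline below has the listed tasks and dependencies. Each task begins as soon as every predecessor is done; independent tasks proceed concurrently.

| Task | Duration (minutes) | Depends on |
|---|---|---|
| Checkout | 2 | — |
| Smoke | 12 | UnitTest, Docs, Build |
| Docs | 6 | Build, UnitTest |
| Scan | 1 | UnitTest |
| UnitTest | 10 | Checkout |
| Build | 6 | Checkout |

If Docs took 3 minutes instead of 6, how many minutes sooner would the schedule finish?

3

Baseline: Checkout→UnitTest→Docs→Smoke = 2+10+6+12 = 30 → 30 minutes.
Docs is on the critical path; changing it to 3 makes that path 27 minutes.
The critical path is still Checkout→UnitTest→Docs→Smoke; finish is now 27 minutes.
Change in finish: 27 − 30 = -3 minutes.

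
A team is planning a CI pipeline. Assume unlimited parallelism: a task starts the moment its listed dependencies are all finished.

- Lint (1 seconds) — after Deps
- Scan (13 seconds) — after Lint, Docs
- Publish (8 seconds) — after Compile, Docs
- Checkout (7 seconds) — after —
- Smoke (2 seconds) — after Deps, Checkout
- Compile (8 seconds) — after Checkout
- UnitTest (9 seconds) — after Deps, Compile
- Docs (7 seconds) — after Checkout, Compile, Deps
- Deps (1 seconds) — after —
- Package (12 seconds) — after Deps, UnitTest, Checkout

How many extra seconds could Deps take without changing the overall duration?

Critical path: Checkout→Compile→UnitTest→Package = 7+8+9+12 = 36, so the finish is 36 seconds.
Longest path through Deps: 22 seconds (earliest finish 1, latest finish 15).
Float = 36 − 22 = 14.

14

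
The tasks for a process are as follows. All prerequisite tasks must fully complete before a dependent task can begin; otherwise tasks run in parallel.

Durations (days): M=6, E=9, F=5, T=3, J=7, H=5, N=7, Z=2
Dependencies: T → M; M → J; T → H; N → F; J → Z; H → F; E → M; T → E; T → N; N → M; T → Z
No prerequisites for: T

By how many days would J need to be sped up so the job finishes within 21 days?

Current finish: 27 days; target: 21.
J is on every critical path, so each day cut from J cuts the finish by one (this holds down to a finish of 21).
Need 27 − 21 = 6 days off J → J becomes 1 day, finish becomes 21.

6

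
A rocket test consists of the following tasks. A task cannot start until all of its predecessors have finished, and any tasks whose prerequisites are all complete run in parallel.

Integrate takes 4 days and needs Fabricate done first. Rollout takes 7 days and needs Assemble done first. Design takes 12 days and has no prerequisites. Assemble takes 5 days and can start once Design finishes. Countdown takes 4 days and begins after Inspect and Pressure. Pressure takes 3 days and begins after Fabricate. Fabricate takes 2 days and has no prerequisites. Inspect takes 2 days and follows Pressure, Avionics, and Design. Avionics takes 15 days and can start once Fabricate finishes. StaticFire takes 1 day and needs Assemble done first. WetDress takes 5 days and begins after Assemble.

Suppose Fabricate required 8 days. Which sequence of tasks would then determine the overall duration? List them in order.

Fabricate, Avionics, Inspect, Countdown

Actual critical path: Design→Assemble→Rollout = 12+5+7 = 24 ⇒ 24 days.
Fabricate has 1 day of float (longest path through it is 23).
New critical path: Fabricate→Avionics→Inspect→Countdown = 8+15+2+4 = 29 ⇒ 29 days.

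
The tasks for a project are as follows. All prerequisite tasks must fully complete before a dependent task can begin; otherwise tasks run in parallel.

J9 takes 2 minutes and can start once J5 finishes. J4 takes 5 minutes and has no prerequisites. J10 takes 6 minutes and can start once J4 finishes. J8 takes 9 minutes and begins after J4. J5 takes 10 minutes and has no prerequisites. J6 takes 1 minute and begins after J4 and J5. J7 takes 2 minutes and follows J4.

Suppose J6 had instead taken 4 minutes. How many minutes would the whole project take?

14

As given, the longest chain is J4→J8 = 5+9 = 14, so the finish is 14 minutes.
J6 has 3 minutes of float (longest path through it is 11).
The critical path is still J4→J8; finish is now 14 minutes.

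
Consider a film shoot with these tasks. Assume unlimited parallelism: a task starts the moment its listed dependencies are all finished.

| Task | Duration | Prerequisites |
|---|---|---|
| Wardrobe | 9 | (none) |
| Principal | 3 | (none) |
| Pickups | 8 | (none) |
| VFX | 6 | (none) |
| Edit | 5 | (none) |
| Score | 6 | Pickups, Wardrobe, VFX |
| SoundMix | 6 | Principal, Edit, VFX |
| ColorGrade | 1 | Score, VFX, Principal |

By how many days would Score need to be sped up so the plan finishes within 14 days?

Current finish: 16 days; target: 14.
Score is on every critical path, so each day cut from Score cuts the finish by one (this holds down to a finish of 12).
Need 16 − 14 = 2 days off Score → Score becomes 4 days, finish becomes 14.

2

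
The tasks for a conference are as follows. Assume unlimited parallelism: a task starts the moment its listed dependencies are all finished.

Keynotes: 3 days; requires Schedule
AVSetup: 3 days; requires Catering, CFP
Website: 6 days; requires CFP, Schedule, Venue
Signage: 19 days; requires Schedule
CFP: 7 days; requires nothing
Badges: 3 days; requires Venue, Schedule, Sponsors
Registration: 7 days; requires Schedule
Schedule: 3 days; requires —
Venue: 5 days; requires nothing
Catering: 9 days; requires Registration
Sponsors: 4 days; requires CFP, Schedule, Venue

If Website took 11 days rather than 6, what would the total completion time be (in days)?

As given, the longest chain is Schedule→Registration→Catering→AVSetup = 3+7+9+3 = 22, so the finish is 22 days.
The longest path through Website is only 13 days, so Website has float 9.
That remains the longest chain; total 22 days.

22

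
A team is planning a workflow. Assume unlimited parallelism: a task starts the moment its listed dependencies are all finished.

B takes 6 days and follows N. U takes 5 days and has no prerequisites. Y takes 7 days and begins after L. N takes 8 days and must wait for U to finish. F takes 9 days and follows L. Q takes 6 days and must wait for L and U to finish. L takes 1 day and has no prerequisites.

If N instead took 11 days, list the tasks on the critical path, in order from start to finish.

U, N, B

Actual critical path: U→N→B = 5+8+6 = 19 ⇒ 19 days.
Since N is critical, the +3 change carries straight to that chain (now 22 days).
The critical path is still U→N→B; finish is now 22 days.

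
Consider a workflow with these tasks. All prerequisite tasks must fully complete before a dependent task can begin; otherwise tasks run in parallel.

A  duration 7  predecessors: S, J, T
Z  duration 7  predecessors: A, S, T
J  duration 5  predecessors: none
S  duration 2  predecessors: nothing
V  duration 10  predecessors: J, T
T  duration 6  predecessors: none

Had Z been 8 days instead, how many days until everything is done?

21

The binding path is T→A→Z = 6+7+7 = 20; finish at 20 days.
Z is on the critical path; changing it to 8 makes that path 21 days.
That remains the longest chain; total 21 days.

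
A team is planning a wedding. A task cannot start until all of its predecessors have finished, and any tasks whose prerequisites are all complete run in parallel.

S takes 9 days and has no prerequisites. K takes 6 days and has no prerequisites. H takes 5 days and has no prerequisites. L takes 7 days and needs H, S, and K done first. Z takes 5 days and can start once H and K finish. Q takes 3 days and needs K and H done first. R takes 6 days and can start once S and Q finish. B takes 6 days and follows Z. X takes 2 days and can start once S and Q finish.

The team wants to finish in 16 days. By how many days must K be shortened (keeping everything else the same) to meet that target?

1

Current finish: 17 days; target: 16.
K is on every critical path, so each day cut from K cuts the finish by one (this holds down to a finish of 16).
Need 17 − 16 = 1 day off K → K becomes 5 days, finish becomes 16.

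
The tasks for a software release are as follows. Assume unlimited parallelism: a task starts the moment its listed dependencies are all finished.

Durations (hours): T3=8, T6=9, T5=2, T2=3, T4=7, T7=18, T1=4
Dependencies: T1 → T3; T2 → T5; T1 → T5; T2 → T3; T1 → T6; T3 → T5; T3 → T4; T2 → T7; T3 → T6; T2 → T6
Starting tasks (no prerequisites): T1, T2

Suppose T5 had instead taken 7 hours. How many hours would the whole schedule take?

21

Baseline: T1→T3→T6 = 4+8+9 = 21 → 21 hours.
T5 has 7 hours of float (longest path through it is 14).
That remains the longest chain; total 21 hours.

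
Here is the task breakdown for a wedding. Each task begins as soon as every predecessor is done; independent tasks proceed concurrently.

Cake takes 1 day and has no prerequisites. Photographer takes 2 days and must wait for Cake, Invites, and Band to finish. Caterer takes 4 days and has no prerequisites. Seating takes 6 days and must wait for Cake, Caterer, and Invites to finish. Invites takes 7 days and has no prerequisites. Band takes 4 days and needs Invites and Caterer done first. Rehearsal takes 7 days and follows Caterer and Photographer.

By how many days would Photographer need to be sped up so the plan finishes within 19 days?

1

Current finish: 20 days; target: 19.
Photographer is on every critical path, so each day cut from Photographer cuts the finish by one (this holds down to a finish of 19).
Need 20 − 19 = 1 day off Photographer → Photographer becomes 1 day, finish becomes 19.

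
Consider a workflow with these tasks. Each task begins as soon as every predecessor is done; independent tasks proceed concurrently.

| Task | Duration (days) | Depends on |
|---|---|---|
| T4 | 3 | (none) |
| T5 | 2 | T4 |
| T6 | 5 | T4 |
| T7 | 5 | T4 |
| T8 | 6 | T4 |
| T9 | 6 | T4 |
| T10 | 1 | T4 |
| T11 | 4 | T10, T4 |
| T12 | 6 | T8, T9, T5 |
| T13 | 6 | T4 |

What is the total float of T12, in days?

The longest chain is T4→T8→T12 = 3+6+6 = 15; overall finish 15 days.
The longest chain containing T12 totals 15 days.
Float = 15 − 15 = 0.

0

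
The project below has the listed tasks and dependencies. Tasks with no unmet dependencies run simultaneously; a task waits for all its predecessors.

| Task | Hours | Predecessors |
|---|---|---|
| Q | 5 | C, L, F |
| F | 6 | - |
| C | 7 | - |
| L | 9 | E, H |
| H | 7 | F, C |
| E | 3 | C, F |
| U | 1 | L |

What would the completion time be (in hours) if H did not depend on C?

27

With the dependency in place, C→H→L→Q = 7+7+9+5 = 28 sets the finish at 28 hours.
Without C→H, H's earliest start moves from 7 to 6.
The longest chain is now F→H→L→Q = 6+7+9+5 = 27, so the job takes 27 hours.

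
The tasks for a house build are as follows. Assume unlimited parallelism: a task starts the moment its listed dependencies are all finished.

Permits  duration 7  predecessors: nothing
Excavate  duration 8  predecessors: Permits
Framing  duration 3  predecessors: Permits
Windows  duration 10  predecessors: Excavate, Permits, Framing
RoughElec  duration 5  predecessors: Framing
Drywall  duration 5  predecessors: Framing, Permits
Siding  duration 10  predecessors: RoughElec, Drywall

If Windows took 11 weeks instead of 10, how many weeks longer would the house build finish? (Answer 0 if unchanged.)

Critical path before the change: Permits→Excavate→Windows = 7+8+10 = 25 giving 25 weeks.
Since Windows is critical, the +1 change carries straight to that chain (now 26 weeks).
The critical path is still Permits→Excavate→Windows; finish is now 26 weeks.
Change in finish: 26 − 25 = +1 weeks.

1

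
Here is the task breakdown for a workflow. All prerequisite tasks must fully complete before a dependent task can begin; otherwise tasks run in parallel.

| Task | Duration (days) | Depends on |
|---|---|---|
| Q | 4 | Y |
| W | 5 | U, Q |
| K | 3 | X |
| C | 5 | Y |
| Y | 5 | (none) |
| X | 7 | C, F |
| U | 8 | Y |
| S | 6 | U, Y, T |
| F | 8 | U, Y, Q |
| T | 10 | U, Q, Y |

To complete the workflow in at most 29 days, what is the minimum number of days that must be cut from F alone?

Current finish: 31 days; target: 29.
F is on every critical path, so each day cut from F cuts the finish by one (this holds down to a finish of 29).
Need 31 − 29 = 2 days off F → F becomes 6 days, finish becomes 29.

2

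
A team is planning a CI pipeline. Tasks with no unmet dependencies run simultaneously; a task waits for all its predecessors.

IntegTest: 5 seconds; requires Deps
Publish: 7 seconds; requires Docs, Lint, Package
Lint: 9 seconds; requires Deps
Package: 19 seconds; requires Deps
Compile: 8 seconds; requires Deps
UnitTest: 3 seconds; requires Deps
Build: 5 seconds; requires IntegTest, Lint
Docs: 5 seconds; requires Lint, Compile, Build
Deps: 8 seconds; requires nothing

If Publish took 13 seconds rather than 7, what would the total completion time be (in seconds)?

40

Critical path before the change: Deps→Lint→Build→Docs→Publish = 8+9+5+5+7 = 34 giving 34 seconds.
Publish is on the critical path; changing it to 13 makes that path 40 seconds.
No other chain overtakes it, so the finish is 40 seconds.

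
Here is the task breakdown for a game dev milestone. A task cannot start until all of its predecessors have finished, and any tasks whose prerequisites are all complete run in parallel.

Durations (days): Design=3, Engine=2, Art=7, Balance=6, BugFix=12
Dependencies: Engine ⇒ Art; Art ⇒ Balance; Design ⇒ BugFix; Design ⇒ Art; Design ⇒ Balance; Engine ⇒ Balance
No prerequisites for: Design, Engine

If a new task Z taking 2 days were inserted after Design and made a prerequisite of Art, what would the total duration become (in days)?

18

Originally the project takes 16 days.
With Z inserted, Art now waits for max(Engine, Design, Z).
New critical path: Design→Z→Art→Balance = 3+2+7+6 = 18 ⇒ 18 days.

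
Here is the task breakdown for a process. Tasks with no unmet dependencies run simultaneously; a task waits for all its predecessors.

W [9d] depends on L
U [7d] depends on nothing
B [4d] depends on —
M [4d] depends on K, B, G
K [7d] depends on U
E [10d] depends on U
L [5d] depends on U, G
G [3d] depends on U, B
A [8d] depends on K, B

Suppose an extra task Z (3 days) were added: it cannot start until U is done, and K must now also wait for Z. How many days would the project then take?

25

Originally the project takes 24 days.
With Z inserted, K now waits for max(U, Z).
New critical path: U→Z→K→A = 7+3+7+8 = 25 ⇒ 25 days.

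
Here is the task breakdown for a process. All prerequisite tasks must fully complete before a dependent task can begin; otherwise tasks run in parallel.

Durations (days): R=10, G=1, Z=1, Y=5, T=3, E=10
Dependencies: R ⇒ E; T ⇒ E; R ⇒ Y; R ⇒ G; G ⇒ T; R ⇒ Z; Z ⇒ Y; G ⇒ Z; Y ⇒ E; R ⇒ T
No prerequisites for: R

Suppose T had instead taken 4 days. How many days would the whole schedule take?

The binding path is R→G→Z→Y→E = 10+1+1+5+10 = 27; finish at 27 days.
T has 3 days of float (longest path through it is 24).
No other chain overtakes it, so the finish is 27 days.

27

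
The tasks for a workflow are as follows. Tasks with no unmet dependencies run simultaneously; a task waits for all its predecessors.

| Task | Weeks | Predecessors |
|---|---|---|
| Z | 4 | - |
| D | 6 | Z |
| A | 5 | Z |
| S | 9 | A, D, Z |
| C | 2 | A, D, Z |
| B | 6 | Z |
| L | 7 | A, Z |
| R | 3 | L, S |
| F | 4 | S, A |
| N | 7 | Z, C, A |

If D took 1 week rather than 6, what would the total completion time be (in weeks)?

22

Baseline: Z→D→S→F = 4+6+9+4 = 23 → 23 weeks.
D lies on that path, so at 1 week the path becomes 18 weeks.
New critical path: Z→A→S→F = 4+5+9+4 = 22 ⇒ 22 weeks.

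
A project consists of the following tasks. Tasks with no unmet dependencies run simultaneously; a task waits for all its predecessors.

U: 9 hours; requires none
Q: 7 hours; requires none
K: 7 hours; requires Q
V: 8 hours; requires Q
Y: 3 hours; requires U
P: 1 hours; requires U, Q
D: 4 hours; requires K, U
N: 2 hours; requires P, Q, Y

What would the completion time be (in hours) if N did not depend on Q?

18

Original critical path: Q→K→D = 7+7+4 = 18 ⇒ 18 hours.
Dropping Q→N doesn't change N's earliest start (12); another predecessor still binds.
The longest chain is now Q→K→D = 7+7+4 = 18, so the project takes 18 hours.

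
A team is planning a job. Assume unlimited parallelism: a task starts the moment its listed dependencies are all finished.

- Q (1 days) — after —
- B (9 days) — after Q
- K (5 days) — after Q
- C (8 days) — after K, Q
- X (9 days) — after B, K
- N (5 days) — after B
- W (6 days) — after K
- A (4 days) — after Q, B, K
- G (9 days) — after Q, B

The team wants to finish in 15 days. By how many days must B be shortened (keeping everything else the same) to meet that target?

4

Current finish: 19 days; target: 15.
B is on every critical path, so each day cut from B cuts the finish by one (this holds down to a finish of 15).
Need 19 − 15 = 4 days off B → B becomes 5 days, finish becomes 15.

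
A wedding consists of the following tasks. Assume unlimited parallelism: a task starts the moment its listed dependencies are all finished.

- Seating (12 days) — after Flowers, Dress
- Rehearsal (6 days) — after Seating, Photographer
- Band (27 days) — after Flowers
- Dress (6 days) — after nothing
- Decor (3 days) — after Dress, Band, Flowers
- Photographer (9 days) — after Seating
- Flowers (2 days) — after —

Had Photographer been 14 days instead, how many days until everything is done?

The binding path is Dress→Seating→Photographer→Rehearsal = 6+12+9+6 = 33; finish at 33 days.
Since Photographer is critical, the +5 change carries straight to that chain (now 38 days).
The critical path is still Dress→Seating→Photographer→Rehearsal; finish is now 38 days.

38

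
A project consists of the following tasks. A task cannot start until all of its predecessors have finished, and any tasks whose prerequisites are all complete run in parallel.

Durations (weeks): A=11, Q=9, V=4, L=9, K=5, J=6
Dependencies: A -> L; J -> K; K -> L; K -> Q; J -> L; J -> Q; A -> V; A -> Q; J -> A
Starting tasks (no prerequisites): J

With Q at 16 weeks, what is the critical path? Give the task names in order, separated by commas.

Actual critical path: J→A→Q = 6+11+9 = 26 ⇒ 26 weeks.
Since Q is critical, the +7 change carries straight to that chain (now 33 weeks).
That remains the longest chain; total 33 weeks.

J, A, Q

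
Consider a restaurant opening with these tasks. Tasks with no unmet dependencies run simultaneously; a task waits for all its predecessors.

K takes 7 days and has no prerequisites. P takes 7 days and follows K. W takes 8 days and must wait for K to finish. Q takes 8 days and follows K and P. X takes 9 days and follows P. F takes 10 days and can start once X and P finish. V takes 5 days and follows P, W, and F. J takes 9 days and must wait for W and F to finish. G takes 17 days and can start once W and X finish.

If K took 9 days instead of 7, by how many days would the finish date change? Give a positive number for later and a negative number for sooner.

The binding path is K→P→X→F→J = 7+7+9+10+9 = 42; finish at 42 days.
K is on the critical path; changing it to 9 makes that path 44 days.
That remains the longest chain; total 44 days.
Change in finish: 44 − 42 = +2 days.

2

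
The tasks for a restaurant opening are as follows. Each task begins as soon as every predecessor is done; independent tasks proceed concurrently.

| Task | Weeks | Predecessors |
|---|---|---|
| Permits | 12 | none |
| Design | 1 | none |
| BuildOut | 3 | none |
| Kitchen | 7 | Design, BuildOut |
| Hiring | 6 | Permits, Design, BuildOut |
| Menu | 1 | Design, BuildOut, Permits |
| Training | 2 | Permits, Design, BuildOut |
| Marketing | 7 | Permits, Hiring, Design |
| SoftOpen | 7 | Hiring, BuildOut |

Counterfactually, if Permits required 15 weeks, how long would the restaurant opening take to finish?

Critical path before the change: Permits→Hiring→Marketing = 12+6+7 = 25 giving 25 weeks.
Permits lies on that path, so at 15 weeks the path becomes 28 weeks.
The critical path is still Permits→Hiring→Marketing; finish is now 28 weeks.

28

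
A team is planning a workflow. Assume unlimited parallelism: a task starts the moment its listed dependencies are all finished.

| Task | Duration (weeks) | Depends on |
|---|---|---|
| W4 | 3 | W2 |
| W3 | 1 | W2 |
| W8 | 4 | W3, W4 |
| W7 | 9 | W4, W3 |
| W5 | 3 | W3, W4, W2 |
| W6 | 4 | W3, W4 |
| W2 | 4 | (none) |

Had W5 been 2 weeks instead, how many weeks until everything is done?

16

Actual critical path: W2→W4→W7 = 4+3+9 = 16 ⇒ 16 weeks.
W5 has 6 weeks of float (longest path through it is 10).
No other chain overtakes it, so the finish is 16 weeks.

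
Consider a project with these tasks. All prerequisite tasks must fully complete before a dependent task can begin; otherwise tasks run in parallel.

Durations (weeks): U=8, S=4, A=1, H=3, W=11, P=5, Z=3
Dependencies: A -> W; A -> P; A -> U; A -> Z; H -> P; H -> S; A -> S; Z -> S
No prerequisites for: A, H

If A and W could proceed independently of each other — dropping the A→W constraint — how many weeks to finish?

Original critical path: A→W = 1+11 = 12 ⇒ 12 weeks.
Without A→W, W's earliest start moves from 1 to 0.
After: W = 11 = 11 → 11 weeks.

11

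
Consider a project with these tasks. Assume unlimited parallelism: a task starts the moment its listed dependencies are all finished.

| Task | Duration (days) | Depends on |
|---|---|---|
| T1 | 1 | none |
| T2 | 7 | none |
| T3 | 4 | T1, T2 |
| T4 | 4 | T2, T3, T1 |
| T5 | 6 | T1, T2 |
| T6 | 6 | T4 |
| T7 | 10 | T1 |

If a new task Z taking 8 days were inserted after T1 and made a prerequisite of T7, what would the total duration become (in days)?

Originally the plan takes 21 days.
With Z inserted, T7 now waits for max(T1, Z).
New critical path: T2→T3→T4→T6 = 7+4+4+6 = 21 ⇒ 21 days.

21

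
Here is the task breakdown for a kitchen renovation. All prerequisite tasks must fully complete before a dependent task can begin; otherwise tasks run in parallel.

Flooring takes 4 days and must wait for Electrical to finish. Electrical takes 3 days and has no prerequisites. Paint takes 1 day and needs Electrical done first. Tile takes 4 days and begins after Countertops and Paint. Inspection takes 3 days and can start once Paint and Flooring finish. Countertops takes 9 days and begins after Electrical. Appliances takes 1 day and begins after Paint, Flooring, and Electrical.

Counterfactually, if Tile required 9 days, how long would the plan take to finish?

21

As given, the longest chain is Electrical→Countertops→Tile = 3+9+4 = 16, so the finish is 16 days.
Tile lies on that path, so at 9 days the path becomes 21 days.
That remains the longest chain; total 21 days.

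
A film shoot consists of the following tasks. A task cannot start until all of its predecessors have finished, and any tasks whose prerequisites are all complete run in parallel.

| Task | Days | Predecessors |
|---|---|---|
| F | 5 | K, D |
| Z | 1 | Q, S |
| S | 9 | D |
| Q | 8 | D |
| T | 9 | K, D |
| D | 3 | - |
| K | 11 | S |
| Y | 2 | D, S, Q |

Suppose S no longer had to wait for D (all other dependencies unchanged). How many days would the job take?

29

Original critical path: D→S→K→T = 3+9+11+9 = 32 ⇒ 32 days.
Without D→S, S's earliest start moves from 3 to 0.
The longest chain is now S→K→T = 9+11+9 = 29, so the job takes 29 days.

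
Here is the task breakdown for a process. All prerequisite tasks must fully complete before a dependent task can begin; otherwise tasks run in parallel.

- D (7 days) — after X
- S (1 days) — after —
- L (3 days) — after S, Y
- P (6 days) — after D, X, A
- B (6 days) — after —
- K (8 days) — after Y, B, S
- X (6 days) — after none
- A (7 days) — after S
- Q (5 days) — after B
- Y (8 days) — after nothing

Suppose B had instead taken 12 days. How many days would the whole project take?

As given, the longest chain is X→D→P = 6+7+6 = 19, so the finish is 19 days.
B has 5 days of float (longest path through it is 14).
Now B→K = 12+8 = 20 is longest, so the finish becomes 20 days.

20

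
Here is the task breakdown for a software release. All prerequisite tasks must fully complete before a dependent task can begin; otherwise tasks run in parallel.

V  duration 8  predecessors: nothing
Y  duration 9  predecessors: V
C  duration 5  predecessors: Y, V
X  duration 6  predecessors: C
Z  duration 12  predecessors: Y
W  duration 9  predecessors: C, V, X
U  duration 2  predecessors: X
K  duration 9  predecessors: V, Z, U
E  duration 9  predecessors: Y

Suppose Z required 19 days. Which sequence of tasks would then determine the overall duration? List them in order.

Baseline: V→Y→C→X→U→K = 8+9+5+6+2+9 = 39 → 39 days.
The longest path through Z is only 38 days, so Z has float 1.
The binding chain switches to V→Y→Z→K = 8+9+19+9 = 45; finish 45 days.

V, Y, Z, K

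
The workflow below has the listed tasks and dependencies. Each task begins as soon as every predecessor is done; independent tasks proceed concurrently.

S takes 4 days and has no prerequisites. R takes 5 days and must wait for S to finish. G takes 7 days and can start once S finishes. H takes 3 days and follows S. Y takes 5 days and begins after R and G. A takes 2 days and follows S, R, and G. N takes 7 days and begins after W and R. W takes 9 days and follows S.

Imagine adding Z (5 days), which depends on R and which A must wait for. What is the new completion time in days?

Originally the schedule takes 20 days.
With Z inserted, A now waits for max(S, R, G, Z).
New critical path: S→W→N = 4+9+7 = 20 ⇒ 20 days.

20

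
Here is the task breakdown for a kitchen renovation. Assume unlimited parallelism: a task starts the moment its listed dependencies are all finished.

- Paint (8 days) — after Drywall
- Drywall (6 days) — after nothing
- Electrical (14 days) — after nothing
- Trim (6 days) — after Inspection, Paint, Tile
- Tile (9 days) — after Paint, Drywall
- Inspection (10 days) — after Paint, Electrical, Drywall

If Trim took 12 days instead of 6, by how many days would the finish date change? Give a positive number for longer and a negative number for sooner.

As given, the longest chain is Electrical→Inspection→Trim = 14+10+6 = 30, so the finish is 30 days.
Trim lies on that path, so at 12 days the path becomes 36 days.
No other chain overtakes it, so the finish is 36 days.
Change in finish: 36 − 30 = +6 days.

6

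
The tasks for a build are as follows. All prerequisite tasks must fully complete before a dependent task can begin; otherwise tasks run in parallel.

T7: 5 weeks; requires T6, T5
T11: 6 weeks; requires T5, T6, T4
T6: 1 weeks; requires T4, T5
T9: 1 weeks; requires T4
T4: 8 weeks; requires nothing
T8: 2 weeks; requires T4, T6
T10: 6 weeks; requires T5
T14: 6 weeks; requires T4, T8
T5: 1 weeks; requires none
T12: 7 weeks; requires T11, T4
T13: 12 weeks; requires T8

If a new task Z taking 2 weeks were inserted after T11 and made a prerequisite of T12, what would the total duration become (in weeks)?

Originally the job takes 23 weeks.
With Z inserted, T12 now waits for max(T11, T4, Z).
New critical path: T4→T6→T11→Z→T12 = 8+1+6+2+7 = 24 ⇒ 24 weeks.

24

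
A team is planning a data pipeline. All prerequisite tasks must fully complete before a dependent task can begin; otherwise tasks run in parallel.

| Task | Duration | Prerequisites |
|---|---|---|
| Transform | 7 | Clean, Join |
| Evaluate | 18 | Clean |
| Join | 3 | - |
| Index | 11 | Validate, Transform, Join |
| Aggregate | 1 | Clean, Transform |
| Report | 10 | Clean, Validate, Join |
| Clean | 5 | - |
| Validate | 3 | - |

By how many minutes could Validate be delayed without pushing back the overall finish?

Clean→Transform→Index = 5+7+11 = 23 sets the makespan at 23 minutes.
Validate finishes as early as 3 and must finish by 12.
So Validate can slip 12 − 3 = 9 minutes.

9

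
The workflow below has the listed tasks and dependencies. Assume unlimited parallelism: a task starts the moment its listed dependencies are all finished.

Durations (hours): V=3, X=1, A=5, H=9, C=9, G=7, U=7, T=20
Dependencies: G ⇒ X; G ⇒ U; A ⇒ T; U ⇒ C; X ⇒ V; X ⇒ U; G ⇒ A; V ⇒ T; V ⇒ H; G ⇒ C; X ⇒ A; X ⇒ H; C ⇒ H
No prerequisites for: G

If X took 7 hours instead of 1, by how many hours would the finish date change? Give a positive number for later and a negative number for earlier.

6

The binding path is G→X→U→C→H = 7+1+7+9+9 = 33; finish at 33 hours.
X lies on that path, so at 7 hours the path becomes 39 hours.
That remains the longest chain; total 39 hours.
Change in finish: 39 − 33 = +6 hours.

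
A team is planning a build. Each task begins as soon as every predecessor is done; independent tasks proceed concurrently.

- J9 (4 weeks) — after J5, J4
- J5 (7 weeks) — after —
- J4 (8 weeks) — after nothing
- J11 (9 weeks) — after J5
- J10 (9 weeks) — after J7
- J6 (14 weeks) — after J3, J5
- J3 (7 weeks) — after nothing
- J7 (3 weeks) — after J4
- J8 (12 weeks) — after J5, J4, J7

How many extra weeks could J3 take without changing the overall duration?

The longest chain is J4→J7→J8 = 8+3+12 = 23; overall finish 23 weeks.
Longest path through J3: 21 weeks (earliest finish 7, latest finish 9).
Slack of J3 = 2 − 0 = 2 weeks.

2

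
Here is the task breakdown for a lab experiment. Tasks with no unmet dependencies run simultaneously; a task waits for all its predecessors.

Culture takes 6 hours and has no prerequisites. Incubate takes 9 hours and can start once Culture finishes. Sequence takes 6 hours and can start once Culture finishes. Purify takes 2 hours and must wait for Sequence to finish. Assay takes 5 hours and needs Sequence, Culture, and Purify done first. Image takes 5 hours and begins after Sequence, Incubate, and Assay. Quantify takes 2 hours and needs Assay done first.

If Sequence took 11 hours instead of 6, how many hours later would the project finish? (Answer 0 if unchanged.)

Baseline: Culture→Sequence→Purify→Assay→Image = 6+6+2+5+5 = 24 → 24 hours.
Sequence is on the critical path; changing it to 11 makes that path 29 hours.
No other chain overtakes it, so the finish is 29 hours.
Change in finish: 29 − 24 = +5 hours.

5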